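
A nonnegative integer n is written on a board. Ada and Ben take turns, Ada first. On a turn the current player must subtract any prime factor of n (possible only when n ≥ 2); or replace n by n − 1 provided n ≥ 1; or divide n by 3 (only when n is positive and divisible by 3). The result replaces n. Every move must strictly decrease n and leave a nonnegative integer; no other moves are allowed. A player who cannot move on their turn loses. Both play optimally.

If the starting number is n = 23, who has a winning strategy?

Ada wins.

Positions with no move are L. A position that does have a move is losing for the player to move precisely when every available move leads to a winning position for the opponent. Fill in the labels:
n=0: no move → L
n=1: can move to 0, which is L ⇒ W
n=2: can move to 0, which is L ⇒ W
n=3: can move to 0, which is L ⇒ W
n=4: moves to 2(W), 3(W); every one is W ⇒ L
n=5: can move to 0, which is L ⇒ W
n=6: can move to 4, which is L ⇒ W
n=7: can move to 0, which is L ⇒ W
n=8: moves to 6(W), 7(W); every one is W ⇒ L
n=9: can move to 8, which is L ⇒ W
n=10: can move to 8, which is L ⇒ W
n=11: can move to 0, which is L ⇒ W
n=12: can move to 4, which is L ⇒ W
n=13: can move to 0, which is L ⇒ W
n=14: moves to 7(W), 12(W), 13(W); every one is W ⇒ L
n=15: can move to 14, which is L ⇒ W
n=16: can move to 14, which is L ⇒ W
n=17: can move to 0, which is L ⇒ W
n=18: moves to 6(W), 15(W), 16(W), 17(W); every one is W ⇒ L
n=19: can move to 0, which is L ⇒ W
n=20: can move to 18, which is L ⇒ W
n=21: can move to 14, which is L ⇒ W
n=22: moves to 11(W), 20(W), 21(W); every one is W ⇒ L
n=23: can move to 0, which is L ⇒ W
From 23 Ada can move to 0, reaching an L position.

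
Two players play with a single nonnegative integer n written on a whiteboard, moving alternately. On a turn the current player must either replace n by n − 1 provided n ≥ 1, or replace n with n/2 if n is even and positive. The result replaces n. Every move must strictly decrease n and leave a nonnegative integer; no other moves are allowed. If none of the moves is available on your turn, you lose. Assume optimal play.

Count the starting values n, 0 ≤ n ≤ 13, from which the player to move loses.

7

Classify positions by backward induction: terminal positions (no move available) are L. From any other position, the mover wins iff some move reaches an L.
n=0: no move → L
n=1: reaches L-position 0 → W
n=2: only reaches 1(W), which is W → L
n=3: reaches L-position 2 → W
n=4: reaches L-position 2 → W
n=5: only reaches 4(W), which is W → L
n=6: reaches L-position 5 → W
n=7: only reaches 6(W), which is W → L
n=8: reaches L-position 7 → W
n=9: only reaches 8(W), which is W → L
n=10: reaches L-position 5 → W
n=11: only reaches 10(W), which is W → L
n=12: reaches L-position 11 → W
n=13: only reaches 12(W), which is W → L
L entries with 0 ≤ n ≤ 13: n = 0, 2, 5, 7, 9, 11, 13; that makes 7.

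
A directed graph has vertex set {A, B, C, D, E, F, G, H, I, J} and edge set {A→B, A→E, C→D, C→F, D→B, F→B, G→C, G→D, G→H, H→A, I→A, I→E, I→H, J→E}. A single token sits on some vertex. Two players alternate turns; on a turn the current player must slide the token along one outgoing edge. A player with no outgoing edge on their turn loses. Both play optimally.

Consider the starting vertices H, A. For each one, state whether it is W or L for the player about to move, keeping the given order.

H: L, A: W

Work bottom-up. With no move the player to move loses. Otherwise the position is W if at least one move leads to an L position for the opponent, and L if every move leads to a W.
Every edge goes from a vertex to one that appears earlier in the order E, B, A, F, H, D, I, C, G, J, so processing vertices in that order labels each vertex after all of its successors.
E: no outgoing edge → L
B: no outgoing edge → L
A: reaches L-position B → W
F: reaches L-position B → W
H: only reaches A(W), which is W → L
D: reaches L-position B → W
I: reaches L-position H → W
C: only reaches D(W), F(W), all W → L
G: reaches L-position C → W
J: reaches L-position E → W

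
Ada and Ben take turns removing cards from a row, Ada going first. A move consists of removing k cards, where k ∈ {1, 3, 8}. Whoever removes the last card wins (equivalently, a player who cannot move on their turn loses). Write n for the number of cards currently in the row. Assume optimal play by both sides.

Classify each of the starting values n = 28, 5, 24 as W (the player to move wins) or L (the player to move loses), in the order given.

28: L, 5: W, 24: L

Label each position W (a win for the player to move) or L (a loss). A position with no legal move is L; any other position is W exactly when some move reaches an L, and L when every move reaches a W.
n=0: no move → L
n=1: reaches L-position 0 → W
n=2: only reaches 1(W), which is W → L
n=3: reaches L-position 2 → W
n=4: only reaches 3(W), 1(W), all W → L
n=5: reaches L-position 4 → W
n=6: only reaches 5(W), 3(W), all W → L
n=7: reaches L-position 6 → W
n=8: reaches L-position 0 → W
n=9: reaches L-position 6 → W
n=10: reaches L-position 2 → W
n=11: only reaches 10(W), 8(W), 3(W), all W → L
n=12: reaches L-position 11 → W
n=13: only reaches 12(W), 10(W), 5(W), all W → L
n=14: reaches L-position 13 → W
n=15: only reaches 14(W), 12(W), 7(W), all W → L
n=16: reaches L-position 15 → W
n=17: only reaches 16(W), 14(W), 9(W), all W → L
n=18: reaches L-position 17 → W
n=19: reaches L-position 11 → W
n=20: reaches L-position 17 → W
n=21: reaches L-position 13 → W
n=22: only reaches 21(W), 19(W), 14(W), all W → L
n=23: reaches L-position 22 → W
n=24: only reaches 23(W), 21(W), 16(W), all W → L
n=25: reaches L-position 24 → W
n=26: only reaches 25(W), 23(W), 18(W), all W → L
n=27: reaches L-position 26 → W
n=28: only reaches 27(W), 25(W), 20(W), all W → L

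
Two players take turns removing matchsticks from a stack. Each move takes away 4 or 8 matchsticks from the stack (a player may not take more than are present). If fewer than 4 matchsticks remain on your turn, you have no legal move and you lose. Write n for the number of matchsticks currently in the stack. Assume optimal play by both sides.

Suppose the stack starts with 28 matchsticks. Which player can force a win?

The first player wins.

Build the W/L table. Terminal = L. A non-terminal position is W if it has a move to some L; otherwise it is L.
n=0: no move → L
n=1: no move → L
n=2: no move → L
n=3: no move → L
n=4: W (go to 0, an L position)
n=5: W (go to 1, an L position)
n=6: W (go to 2, an L position)
n=7: W (go to 3, an L position)
n=8: W (go to 0, an L position)
n=9: W (go to 1, an L position)
n=10: W (go to 2, an L position)
n=11: W (go to 3, an L position)
n=12: L (options 8(W), 4(W) are all W)
n=13: L (options 9(W), 5(W) are all W)
n=14: L (options 10(W), 6(W) are all W)
n=15: L (options 11(W), 7(W) are all W)
n=16: W (go to 12, an L position)
n=17: W (go to 13, an L position)
n=18: W (go to 14, an L position)
n=19: W (go to 15, an L position)
n=20: W (go to 12, an L position)
n=21: W (go to 13, an L position)
n=22: W (go to 14, an L position)
n=23: W (go to 15, an L position)
n=24: L (options 20(W), 16(W) are all W)
n=25: L (options 21(W), 17(W) are all W)
n=26: L (options 22(W), 18(W) are all W)
n=27: L (options 23(W), 19(W) are all W)
n=28: W (go to 24, an L position)
The starting position 28 is W: the player to move should remove 4, leaving 24, handing over an L position.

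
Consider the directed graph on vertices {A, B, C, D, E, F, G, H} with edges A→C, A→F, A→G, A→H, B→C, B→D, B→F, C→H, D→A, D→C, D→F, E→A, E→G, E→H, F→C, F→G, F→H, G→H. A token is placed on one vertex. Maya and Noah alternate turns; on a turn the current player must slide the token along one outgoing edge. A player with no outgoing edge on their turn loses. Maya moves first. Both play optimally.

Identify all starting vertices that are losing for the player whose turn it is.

D, H

Classify positions by backward induction: terminal positions (no move available) are L. From any other position, the mover wins iff some move reaches an L.
Every edge goes from a vertex to one that appears earlier in the order H, G, C, F, A, D, B, E, so processing vertices in that order labels each vertex after all of its successors.
H: no outgoing edge → L
G: W (go to H, an L position)
C: W (go to H, an L position)
F: W (go to H, an L position)
A: W (go to H, an L position)
D: L (options A(W), F(W), C(W) are all W)
B: W (go to D, an L position)
E: W (go to H, an L position)
The losing starting vertices are exactly the entries labelled L in this table (2 of them).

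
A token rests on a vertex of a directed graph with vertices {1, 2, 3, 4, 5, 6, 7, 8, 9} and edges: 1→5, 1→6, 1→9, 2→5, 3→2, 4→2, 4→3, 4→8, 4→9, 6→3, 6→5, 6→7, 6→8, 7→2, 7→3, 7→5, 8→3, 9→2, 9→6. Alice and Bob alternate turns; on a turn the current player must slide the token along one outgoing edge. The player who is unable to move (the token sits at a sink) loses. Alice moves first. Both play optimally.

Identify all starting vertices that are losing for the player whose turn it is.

Build the W/L table. Terminal = L. A non-terminal position is W if it has a move to some L; otherwise it is L.
Every edge goes from a vertex to one that appears earlier in the order 5, 2, 3, 8, 7, 6, 9, 4, 1, so processing vertices in that order labels each vertex after all of its successors.
5: no outgoing edge → L
2: can move to 5, which is L ⇒ W
3: the only move is to 2(W), a W ⇒ L
8: can move to 3, which is L ⇒ W
7: can move to 3, which is L ⇒ W
6: can move to 3, which is L ⇒ W
9: moves to 6(W), 2(W); every one is W ⇒ L
4: can move to 9, which is L ⇒ W
1: can move to 9, which is L ⇒ W
Reading off the rows marked L gives the requested list; there are 3 such vertices.

3, 5, 9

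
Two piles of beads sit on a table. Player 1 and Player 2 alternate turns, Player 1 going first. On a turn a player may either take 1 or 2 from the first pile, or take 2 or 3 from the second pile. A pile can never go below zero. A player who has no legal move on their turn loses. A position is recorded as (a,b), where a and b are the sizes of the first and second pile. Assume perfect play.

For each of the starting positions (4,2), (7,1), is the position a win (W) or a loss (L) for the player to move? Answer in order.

Compute win/loss labels from the base case upward. A position with no move is L. Any other position is W if it can reach an L in one move, else L.
No move ever increases a pile, so every position that can arise here has a ≤ 7 and b ≤ 2; it is enough to label the cells with 0 ≤ a ≤ 7 and 0 ≤ b ≤ 2.
Every move lowers a or b (never raises either), so fill the grid row by row in increasing a, and left to right within a row: each cell's successors are then already labelled.
      b=0  b=1  b=2
a=0:    L    L    W
a=1:    W    W    L
a=2:    W    W    W
a=3:    L    L    W
a=4:    W    W    L
a=5:    W    W    W
a=6:    L    L    W
a=7:    W    W    L
Cells with no legal move (terminal, hence L): (0,0), (0,1).
The remaining L cells, each justified by listing all of its moves:
(1,2): moves to (0,2)(W), (1,0)(W); every one is W ⇒ L
(3,0): moves to (2,0)(W), (1,0)(W); every one is W ⇒ L
(3,1): moves to (2,1)(W), (1,1)(W); every one is W ⇒ L
(4,2): moves to (3,2)(W), (2,2)(W), (4,0)(W); every one is W ⇒ L
(6,0): moves to (5,0)(W), (4,0)(W); every one is W ⇒ L
(6,1): moves to (5,1)(W), (4,1)(W); every one is W ⇒ L
(7,2): moves to (6,2)(W), (5,2)(W), (7,0)(W); every one is W ⇒ L
Every other cell has at least one move into one of the L cells above, so it is W.
(4,2): one of the L cells justified above, so L
(7,1): the move to (6,1) reaches an L cell, so W

(4,2): L, (7,1): W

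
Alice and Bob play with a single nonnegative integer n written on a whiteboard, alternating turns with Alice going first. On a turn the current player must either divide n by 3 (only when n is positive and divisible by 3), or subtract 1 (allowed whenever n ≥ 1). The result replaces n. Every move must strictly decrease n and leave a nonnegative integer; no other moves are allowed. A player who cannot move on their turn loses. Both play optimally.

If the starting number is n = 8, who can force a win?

Build the W/L table. Terminal = L. A non-terminal position is W if it has a move to some L; otherwise it is L.
n=0: no move → L
n=1: →0(L), so W
n=2: →1(W) only, which is W, so L
n=3: →2(L), so W
n=4: →3(W) only, which is W, so L
n=5: →4(L), so W
n=6: →2(L), so W
n=7: →6(W) only, which is W, so L
n=8: →7(L), so W
The starting position 8 is W: Alice should move to 7, handing over an L position.

Alice wins.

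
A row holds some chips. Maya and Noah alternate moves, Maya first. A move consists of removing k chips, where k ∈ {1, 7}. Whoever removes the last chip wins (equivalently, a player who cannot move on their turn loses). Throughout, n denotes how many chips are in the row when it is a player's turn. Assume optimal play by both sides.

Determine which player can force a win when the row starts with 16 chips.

Noah wins.

Positions with no move are L. A position that does have a move is losing for the player to move precisely when every available move leads to a winning position for the opponent. Fill in the labels:
n=0: no move → L
n=1: can move to 0, which is L ⇒ W
n=2: the only move is to 1(W), a W ⇒ L
n=3: can move to 2, which is L ⇒ W
n=4: the only move is to 3(W), a W ⇒ L
n=5: can move to 4, which is L ⇒ W
n=6: the only move is to 5(W), a W ⇒ L
n=7: can move to 6, which is L ⇒ W
n=8: moves to 7(W), 1(W); every one is W ⇒ L
n=9: can move to 8, which is L ⇒ W
n=10: moves to 9(W), 3(W); every one is W ⇒ L
n=11: can move to 10, which is L ⇒ W
n=12: moves to 11(W), 5(W); every one is W ⇒ L
n=13: can move to 12, which is L ⇒ W
n=14: moves to 13(W), 7(W); every one is W ⇒ L
n=15: can move to 14, which is L ⇒ W
n=16: moves to 15(W), 9(W); every one is W ⇒ L
The starting position 16 is L: whatever Maya does, the opponent receives a W position.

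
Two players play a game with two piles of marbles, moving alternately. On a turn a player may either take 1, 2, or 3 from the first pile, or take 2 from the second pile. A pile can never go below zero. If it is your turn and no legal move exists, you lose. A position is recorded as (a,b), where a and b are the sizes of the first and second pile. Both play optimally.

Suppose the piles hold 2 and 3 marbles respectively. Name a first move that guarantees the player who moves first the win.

Classify positions by backward induction: terminal positions (no move available) are L. From any other position, the mover wins iff some move reaches an L.
No move ever increases a pile, so every position that can arise here has a ≤ 2 and b ≤ 3; it is enough to label the cells with 0 ≤ a ≤ 2 and 0 ≤ b ≤ 3.
Every move lowers a or b (never raises either), so fill the grid row by row in increasing a, and left to right within a row: each cell's successors are then already labelled.
      b=0  b=1  b=2  b=3
a=0:    L    L    W    W
a=1:    W    W    L    L
a=2:    W    W    W    W
Cells with no legal move (terminal, hence L): (0,0), (0,1).
The remaining L cells, each justified by listing all of its moves:
(1,2): →(0,2)(W), (1,0)(W) — all W, so L
(1,3): →(0,3)(W), (1,1)(W) — all W, so L
Every other cell has at least one move into one of the L cells above, so it is W.
From (2,3), the L positions reachable in one move are: (1,3).

Move to (1,3).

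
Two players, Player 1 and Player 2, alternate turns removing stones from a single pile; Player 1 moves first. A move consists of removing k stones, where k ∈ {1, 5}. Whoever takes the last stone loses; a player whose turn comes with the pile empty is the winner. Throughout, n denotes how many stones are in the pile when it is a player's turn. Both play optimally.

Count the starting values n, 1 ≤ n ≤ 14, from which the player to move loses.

7

Work bottom-up. With no move the player to move wins. Otherwise the position is W if at least one move leads to an L position for the opponent, and L if every move leads to a W.
n=0: no move; the opponent has just taken the last stone and therefore loses → W
n=1: the only move is to 0(W), a W ⇒ L
n=2: can move to 1, which is L ⇒ W
n=3: the only move is to 2(W), a W ⇒ L
n=4: can move to 3, which is L ⇒ W
n=5: moves to 4(W), 0(W); every one is W ⇒ L
n=6: can move to 5, which is L ⇒ W
n=7: moves to 6(W), 2(W); every one is W ⇒ L
n=8: can move to 7, which is L ⇒ W
n=9: moves to 8(W), 4(W); every one is W ⇒ L
n=10: can move to 9, which is L ⇒ W
n=11: moves to 10(W), 6(W); every one is W ⇒ L
n=12: can move to 11, which is L ⇒ W
n=13: moves to 12(W), 8(W); every one is W ⇒ L
n=14: can move to 13, which is L ⇒ W
L entries with 1 ≤ n ≤ 14 (the range starts at n=1): n = 1, 3, 5, 7, 9, 11, 13; that makes 7.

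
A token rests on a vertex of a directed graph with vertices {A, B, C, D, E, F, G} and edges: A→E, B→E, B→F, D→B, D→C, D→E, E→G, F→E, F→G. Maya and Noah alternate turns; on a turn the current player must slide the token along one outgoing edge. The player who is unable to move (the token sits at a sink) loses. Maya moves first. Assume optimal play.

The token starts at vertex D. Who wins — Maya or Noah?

Classify positions by backward induction: terminal positions (no move available) are L. From any other position, the mover wins iff some move reaches an L.
Every edge goes from a vertex to one that appears earlier in the order G, C, E, F, B, D, A, so processing vertices in that order labels each vertex after all of its successors.
G: no outgoing edge → L
C: no outgoing edge → L
E: reaches L-position G → W
F: reaches L-position G → W
B: only reaches F(W), E(W), all W → L
D: reaches L-position B → W
A: only reaches E(W), which is W → L
From D Maya can move to B, reaching an L position.

Maya wins.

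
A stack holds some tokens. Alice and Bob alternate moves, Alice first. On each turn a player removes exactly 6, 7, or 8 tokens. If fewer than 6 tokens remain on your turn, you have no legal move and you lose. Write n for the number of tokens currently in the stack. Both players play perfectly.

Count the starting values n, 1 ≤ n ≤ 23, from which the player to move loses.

Build the W/L table. Terminal = L. A non-terminal position is W if it has a move to some L; otherwise it is L.
n=0: no move → L
n=1: no move → L
n=2: no move → L
n=3: no move → L
n=4: no move → L
n=5: no move → L
n=6: →0(L), so W
n=7: →1(L), so W
n=8: →2(L), so W
n=9: →3(L), so W
n=10: →4(L), so W
n=11: →5(L), so W
n=12: →5(L), so W
n=13: →5(L), so W
n=14: →8(W), 7(W), 6(W) — all W, so L
n=15: →9(W), 8(W), 7(W) — all W, so L
n=16: →10(W), 9(W), 8(W) — all W, so L
n=17: →11(W), 10(W), 9(W) — all W, so L
n=18: →12(W), 11(W), 10(W) — all W, so L
n=19: →13(W), 12(W), 11(W) — all W, so L
n=20: →14(L), so W
n=21: →15(L), so W
n=22: →16(L), so W
n=23: →17(L), so W
L entries with 1 ≤ n ≤ 23 (n=0 is outside the asked range and is not counted): n = 1, 2, 3, 4, 5, 14, 15, 16, 17, 18, 19; that makes 11.

11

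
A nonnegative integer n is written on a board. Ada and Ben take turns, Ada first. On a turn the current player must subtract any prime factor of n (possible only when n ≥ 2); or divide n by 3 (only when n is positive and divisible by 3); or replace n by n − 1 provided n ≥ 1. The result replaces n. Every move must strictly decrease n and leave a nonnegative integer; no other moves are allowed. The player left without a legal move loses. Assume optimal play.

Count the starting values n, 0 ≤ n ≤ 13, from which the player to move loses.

3

Compute win/loss labels from the base case upward. A position with no move is L. Any other position is W if it can reach an L in one move, else L.
n=0: no move → L
n=1: →0(L), so W
n=2: →0(L), so W
n=3: →0(L), so W
n=4: →2(W), 3(W) — all W, so L
n=5: →0(L), so W
n=6: →4(L), so W
n=7: →0(L), so W
n=8: →6(W), 7(W) — all W, so L
n=9: →8(L), so W
n=10: →8(L), so W
n=11: →0(L), so W
n=12: →4(L), so W
n=13: →0(L), so W
L entries with 0 ≤ n ≤ 13: n = 0, 4, 8; that makes 3.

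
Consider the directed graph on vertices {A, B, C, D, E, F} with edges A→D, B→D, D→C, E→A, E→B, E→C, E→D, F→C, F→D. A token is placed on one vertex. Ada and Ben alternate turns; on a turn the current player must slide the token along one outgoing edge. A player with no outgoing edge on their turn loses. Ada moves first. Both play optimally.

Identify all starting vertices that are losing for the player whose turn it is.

Compute win/loss labels from the base case upward. A position with no move is L. Any other position is W if it can reach an L in one move, else L.
Every edge goes from a vertex to one that appears earlier in the order C, D, F, B, A, E, so processing vertices in that order labels each vertex after all of its successors.
C: no outgoing edge → L
D: W (go to C, an L position)
F: W (go to C, an L position)
B: L (sole option D(W) is W)
A: L (sole option D(W) is W)
E: W (go to A, an L position)
The losing starting vertices are exactly the entries labelled L in this table (3 of them).

A, B, C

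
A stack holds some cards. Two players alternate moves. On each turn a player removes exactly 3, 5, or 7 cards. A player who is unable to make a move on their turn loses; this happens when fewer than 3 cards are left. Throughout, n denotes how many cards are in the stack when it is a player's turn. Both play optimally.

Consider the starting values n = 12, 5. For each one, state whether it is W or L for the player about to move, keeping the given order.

12: L, 5: W

Compute win/loss labels from the base case upward. A position with no move is L. Any other position is W if it can reach an L in one move, else L.
n=0: no move → L
n=1: no move → L
n=2: no move → L
n=3: →0(L), so W
n=4: →1(L), so W
n=5: →2(L), so W
n=6: →1(L), so W
n=7: →2(L), so W
n=8: →1(L), so W
n=9: →2(L), so W
n=10: →7(W), 5(W), 3(W) — all W, so L
n=11: →8(W), 6(W), 4(W) — all W, so L
n=12: →9(W), 7(W), 5(W) — all W, so L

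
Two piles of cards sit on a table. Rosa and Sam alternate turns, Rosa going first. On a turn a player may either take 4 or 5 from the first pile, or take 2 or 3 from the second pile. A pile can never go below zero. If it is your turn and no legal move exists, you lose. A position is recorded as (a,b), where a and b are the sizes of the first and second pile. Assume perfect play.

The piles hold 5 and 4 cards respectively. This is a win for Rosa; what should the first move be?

Move to (5,2).

Build the W/L table. Terminal = L. A non-terminal position is W if it has a move to some L; otherwise it is L.
No move ever increases a pile, so every position that can arise here has a ≤ 5 and b ≤ 4; it is enough to label the cells with 0 ≤ a ≤ 5 and 0 ≤ b ≤ 4.
Every move lowers a or b (never raises either), so fill the grid row by row in increasing a, and left to right within a row: each cell's successors are then already labelled.
      b=0  b=1  b=2  b=3  b=4
a=0:    L    L    W    W    W
a=1:    L    L    W    W    W
a=2:    L    L    W    W    W
a=3:    L    L    W    W    W
a=4:    W    W    L    L    W
a=5:    W    W    L    L    W
Cells with no legal move (terminal, hence L): (0,0), (0,1), (1,0), (1,1), (2,0), (2,1), (3,0), (3,1).
The remaining L cells, each justified by listing all of its moves:
(4,2): →(0,2)(W), (4,0)(W) — all W, so L
(4,3): →(0,3)(W), (4,1)(W), (4,0)(W) — all W, so L
(5,2): →(1,2)(W), (0,2)(W), (5,0)(W) — all W, so L
(5,3): →(1,3)(W), (0,3)(W), (5,1)(W), (5,0)(W) — all W, so L
Every other cell has at least one move into one of the L cells above, so it is W.
From (5,4), the L positions reachable in one move are: (5,2).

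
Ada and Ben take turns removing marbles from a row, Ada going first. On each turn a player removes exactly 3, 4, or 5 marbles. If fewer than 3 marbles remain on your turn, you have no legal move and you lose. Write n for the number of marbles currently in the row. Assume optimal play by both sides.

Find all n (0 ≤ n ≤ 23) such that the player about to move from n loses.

0, 1, 2, 8, 9, 10, 16, 17, 18

Use the standard recursion: the mover loses at a terminal position; elsewhere, the mover wins exactly when some move hands the opponent an L position.
n=0: no move → L
n=1: no move → L
n=2: no move → L
n=3: W (go to 0, an L position)
n=4: W (go to 1, an L position)
n=5: W (go to 2, an L position)
n=6: W (go to 2, an L position)
n=7: W (go to 2, an L position)
n=8: L (options 5(W), 4(W), 3(W) are all W)
n=9: L (options 6(W), 5(W), 4(W) are all W)
n=10: L (options 7(W), 6(W), 5(W) are all W)
n=11: W (go to 8, an L position)
n=12: W (go to 9, an L position)
n=13: W (go to 10, an L position)
n=14: W (go to 10, an L position)
n=15: W (go to 10, an L position)
n=16: L (options 13(W), 12(W), 11(W) are all W)
n=17: L (options 14(W), 13(W), 12(W) are all W)
n=18: L (options 15(W), 14(W), 13(W) are all W)
n=19: W (go to 16, an L position)
n=20: W (go to 17, an L position)
n=21: W (go to 18, an L position)
n=22: W (go to 18, an L position)
n=23: W (go to 18, an L position)
The losing starting values of n are exactly the entries labelled L in this table (9 of them).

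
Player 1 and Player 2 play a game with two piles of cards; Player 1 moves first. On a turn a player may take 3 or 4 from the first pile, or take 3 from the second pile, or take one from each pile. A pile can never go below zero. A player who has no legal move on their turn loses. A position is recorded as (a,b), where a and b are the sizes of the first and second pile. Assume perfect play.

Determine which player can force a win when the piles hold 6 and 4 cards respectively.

Player 1 wins.

Work bottom-up. With no move the player to move loses. Otherwise the position is W if at least one move leads to an L position for the opponent, and L if every move leads to a W.
No move ever increases a pile, so every position that can arise here has a ≤ 6 and b ≤ 4; it is enough to label the cells with 0 ≤ a ≤ 6 and 0 ≤ b ≤ 4.
Every move lowers a or b (never raises either), so fill the grid row by row in increasing a, and left to right within a row: each cell's successors are then already labelled.
      b=0  b=1  b=2  b=3  b=4
a=0:    L    L    L    W    W
a=1:    L    W    W    W    L
a=2:    L    W    L    W    L
a=3:    W    W    W    W    L
a=4:    W    W    W    L    W
a=5:    W    L    W    L    W
a=6:    W    L    W    L    W
Cells with no legal move (terminal, hence L): (0,0), (0,1), (0,2), (1,0), (2,0).
The remaining L cells, each justified by listing all of its moves:
(1,4): moves to (1,1)(W), (0,3)(W); every one is W ⇒ L
(2,2): the only move is to (1,1)(W), a W ⇒ L
(2,4): moves to (2,1)(W), (1,3)(W); every one is W ⇒ L
(3,4): moves to (0,4)(W), (3,1)(W), (2,3)(W); every one is W ⇒ L
(4,3): moves to (1,3)(W), (0,3)(W), (4,0)(W), (3,2)(W); every one is W ⇒ L
(5,1): moves to (2,1)(W), (1,1)(W), (4,0)(W); every one is W ⇒ L
(5,3): moves to (2,3)(W), (1,3)(W), (5,0)(W), (4,2)(W); every one is W ⇒ L
(6,1): moves to (3,1)(W), (2,1)(W), (5,0)(W); every one is W ⇒ L
(6,3): moves to (3,3)(W), (2,3)(W), (6,0)(W), (5,2)(W); every one is W ⇒ L
Every other cell has at least one move into one of the L cells above, so it is W.
The starting position (6,4) is W: Player 1 should move to (3,4), handing over an L position.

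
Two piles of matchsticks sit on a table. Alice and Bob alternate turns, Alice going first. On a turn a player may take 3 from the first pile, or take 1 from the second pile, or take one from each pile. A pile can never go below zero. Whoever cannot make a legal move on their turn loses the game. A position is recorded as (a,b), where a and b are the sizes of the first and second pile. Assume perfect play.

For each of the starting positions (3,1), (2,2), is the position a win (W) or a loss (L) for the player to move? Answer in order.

(3,1): W, (2,2): L

Label each position W (a win for the player to move) or L (a loss). A position with no legal move is L; any other position is W exactly when some move reaches an L, and L when every move reaches a W.
No move ever increases a pile, so every position that can arise here has a ≤ 3 and b ≤ 2; it is enough to label the cells with 0 ≤ a ≤ 3 and 0 ≤ b ≤ 2.
Every move lowers a or b (never raises either), so fill the grid row by row in increasing a, and left to right within a row: each cell's successors are then already labelled.
      b=0  b=1  b=2
a=0:    L    W    L
a=1:    L    W    L
a=2:    L    W    L
a=3:    W    W    W
Cells with no legal move (terminal, hence L): (0,0), (1,0), (2,0).
The remaining L cells, each justified by listing all of its moves:
(0,2): only reaches (0,1)(W), which is W → L
(1,2): only reaches (1,1)(W), (0,1)(W), all W → L
(2,2): only reaches (2,1)(W), (1,1)(W), all W → L
Every other cell has at least one move into one of the L cells above, so it is W.
(3,1): the move to (2,0) reaches an L cell, so W
(2,2): one of the L cells justified above, so L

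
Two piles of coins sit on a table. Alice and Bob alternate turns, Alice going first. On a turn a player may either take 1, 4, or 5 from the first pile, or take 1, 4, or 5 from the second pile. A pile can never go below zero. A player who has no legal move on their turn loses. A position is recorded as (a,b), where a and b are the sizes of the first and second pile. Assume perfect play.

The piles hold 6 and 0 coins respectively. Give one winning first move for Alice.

Build the W/L table. Terminal = L. A non-terminal position is W if it has a move to some L; otherwise it is L.
No move ever increases a pile, so every position that can arise here has a ≤ 6 and b ≤ 0; it is enough to label the cells with 0 ≤ a ≤ 6 and 0 ≤ b ≤ 0.
Every move lowers a or b (never raises either), so fill the grid row by row in increasing a, and left to right within a row: each cell's successors are then already labelled.
      b=0
a=0:    L
a=1:    W
a=2:    L
a=3:    W
a=4:    W
a=5:    W
a=6:    W
Cells with no legal move (terminal, hence L): (0,0).
The remaining L cells, each justified by listing all of its moves:
(2,0): only reaches (1,0)(W), which is W → L
Every other cell has at least one move into one of the L cells above, so it is W.
From (6,0), the L positions reachable in one move are: (2,0).

Move to (2,0).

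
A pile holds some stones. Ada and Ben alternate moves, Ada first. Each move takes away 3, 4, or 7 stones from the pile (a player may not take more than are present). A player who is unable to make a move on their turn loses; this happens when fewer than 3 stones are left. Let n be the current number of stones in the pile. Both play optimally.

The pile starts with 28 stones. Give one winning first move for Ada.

Remove 7, leaving 21.

Build the W/L table. Terminal = L. A non-terminal position is W if it has a move to some L; otherwise it is L.
n=0: no move → L
n=1: no move → L
n=2: no move → L
n=3: →0(L), so W
n=4: →1(L), so W
n=5: →2(L), so W
n=6: →2(L), so W
n=7: →0(L), so W
n=8: →1(L), so W
n=9: →2(L), so W
n=10: →7(W), 6(W), 3(W) — all W, so L
n=11: →8(W), 7(W), 4(W) — all W, so L
n=12: →9(W), 8(W), 5(W) — all W, so L
n=13: →10(L), so W
n=14: →11(L), so W
n=15: →12(L), so W
n=16: →12(L), so W
n=17: →10(L), so W
n=18: →11(L), so W
n=19: →12(L), so W
n=20: →17(W), 16(W), 13(W) — all W, so L
n=21: →18(W), 17(W), 14(W) — all W, so L
n=22: →19(W), 18(W), 15(W) — all W, so L
n=23: →20(L), so W
n=24: →21(L), so W
n=25: →22(L), so W
n=26: →22(L), so W
n=27: →20(L), so W
n=28: →21(L), so W
From 28, the L positions reachable in one move are: 21.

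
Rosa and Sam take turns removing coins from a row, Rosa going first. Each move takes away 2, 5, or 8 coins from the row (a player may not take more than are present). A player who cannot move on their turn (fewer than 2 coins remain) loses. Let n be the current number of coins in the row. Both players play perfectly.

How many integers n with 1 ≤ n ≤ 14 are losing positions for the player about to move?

6

Compute win/loss labels from the base case upward. A position with no move is L. Any other position is W if it can reach an L in one move, else L.
n=0: no move → L
n=1: no move → L
n=2: can move to 0, which is L ⇒ W
n=3: can move to 1, which is L ⇒ W
n=4: the only move is to 2(W), a W ⇒ L
n=5: can move to 0, which is L ⇒ W
n=6: can move to 4, which is L ⇒ W
n=7: moves to 5(W), 2(W); every one is W ⇒ L
n=8: can move to 0, which is L ⇒ W
n=9: can move to 7, which is L ⇒ W
n=10: moves to 8(W), 5(W), 2(W); every one is W ⇒ L
n=11: moves to 9(W), 6(W), 3(W); every one is W ⇒ L
n=12: can move to 10, which is L ⇒ W
n=13: can move to 11, which is L ⇒ W
n=14: moves to 12(W), 9(W), 6(W); every one is W ⇒ L
L entries with 1 ≤ n ≤ 14 (n=0 is outside the asked range and is not counted): n = 1, 4, 7, 10, 11, 14; that makes 6.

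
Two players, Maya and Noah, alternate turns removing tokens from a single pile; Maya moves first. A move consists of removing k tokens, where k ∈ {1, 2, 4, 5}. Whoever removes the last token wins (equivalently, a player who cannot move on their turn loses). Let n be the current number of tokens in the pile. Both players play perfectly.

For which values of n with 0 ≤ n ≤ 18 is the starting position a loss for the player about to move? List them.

Build the W/L table. Terminal = L. A non-terminal position is W if it has a move to some L; otherwise it is L.
n=0: no move → L
n=1: →0(L), so W
n=2: →0(L), so W
n=3: →2(W), 1(W) — all W, so L
n=4: →3(L), so W
n=5: →3(L), so W
n=6: →5(W), 4(W), 2(W), 1(W) — all W, so L
n=7: →6(L), so W
n=8: →6(L), so W
n=9: →8(W), 7(W), 5(W), 4(W) — all W, so L
n=10: →9(L), so W
n=11: →9(L), so W
n=12: →11(W), 10(W), 8(W), 7(W) — all W, so L
n=13: →12(L), so W
n=14: →12(L), so W
n=15: →14(W), 13(W), 11(W), 10(W) — all W, so L
n=16: →15(L), so W
n=17: →15(L), so W
n=18: →17(W), 16(W), 14(W), 13(W) — all W, so L
The losing starting values of n are exactly the entries labelled L in this table (7 of them).

0, 3, 6, 9, 12, 15, 18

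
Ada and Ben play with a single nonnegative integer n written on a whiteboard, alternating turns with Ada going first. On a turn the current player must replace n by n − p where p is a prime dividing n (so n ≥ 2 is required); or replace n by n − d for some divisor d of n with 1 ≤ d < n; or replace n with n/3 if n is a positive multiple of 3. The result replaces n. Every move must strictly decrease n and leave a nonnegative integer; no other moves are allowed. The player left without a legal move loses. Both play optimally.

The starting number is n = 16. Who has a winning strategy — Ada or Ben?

Ada wins.

Label each position W (a win for the player to move) or L (a loss). A position with no legal move is L; any other position is W exactly when some move reaches an L, and L when every move reaches a W.
n=0: no move → L
n=1: no move → L
n=2: can move to 0, which is L ⇒ W
n=3: can move to 0, which is L ⇒ W
n=4: moves to 2(W), 3(W); every one is W ⇒ L
n=5: can move to 0, which is L ⇒ W
n=6: can move to 4, which is L ⇒ W
n=7: can move to 0, which is L ⇒ W
n=8: can move to 4, which is L ⇒ W
n=9: moves to 3(W), 6(W), 8(W); every one is W ⇒ L
n=10: can move to 9, which is L ⇒ W
n=11: can move to 0, which is L ⇒ W
n=12: can move to 4, which is L ⇒ W
n=13: can move to 0, which is L ⇒ W
n=14: moves to 7(W), 12(W), 13(W); every one is W ⇒ L
n=15: can move to 14, which is L ⇒ W
n=16: can move to 14, which is L ⇒ W
The starting position 16 is W: Ada should move to 14, handing over an L position.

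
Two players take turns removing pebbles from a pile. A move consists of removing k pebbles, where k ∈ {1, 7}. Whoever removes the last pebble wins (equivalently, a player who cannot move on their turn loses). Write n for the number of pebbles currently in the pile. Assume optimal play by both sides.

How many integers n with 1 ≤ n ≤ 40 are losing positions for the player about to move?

Label each position W (a win for the player to move) or L (a loss). A position with no legal move is L; any other position is W exactly when some move reaches an L, and L when every move reaches a W.
n=0: no move → L
n=1: can move to 0, which is L ⇒ W
n=2: the only move is to 1(W), a W ⇒ L
n=3: can move to 2, which is L ⇒ W
n=4: the only move is to 3(W), a W ⇒ L
n=5: can move to 4, which is L ⇒ W
n=6: the only move is to 5(W), a W ⇒ L
n=7: can move to 6, which is L ⇒ W
n=8: moves to 7(W), 1(W); every one is W ⇒ L
n=9: can move to 8, which is L ⇒ W
n=10: moves to 9(W), 3(W); every one is W ⇒ L
n=11: can move to 10, which is L ⇒ W
n=12: moves to 11(W), 5(W); every one is W ⇒ L
n=13: can move to 12, which is L ⇒ W
n=14: moves to 13(W), 7(W); every one is W ⇒ L
n=15: can move to 14, which is L ⇒ W
n=16: moves to 15(W), 9(W); every one is W ⇒ L
n=17: can move to 16, which is L ⇒ W
n=18: moves to 17(W), 11(W); every one is W ⇒ L
n=19: can move to 18, which is L ⇒ W
n=20: moves to 19(W), 13(W); every one is W ⇒ L
n=21: can move to 20, which is L ⇒ W
n=22: moves to 21(W), 15(W); every one is W ⇒ L
n=23: can move to 22, which is L ⇒ W
n=24: moves to 23(W), 17(W); every one is W ⇒ L
n=25: can move to 24, which is L ⇒ W
n=26: moves to 25(W), 19(W); every one is W ⇒ L
n=27: can move to 26, which is L ⇒ W
n=28: moves to 27(W), 21(W); every one is W ⇒ L
n=29: can move to 28, which is L ⇒ W
n=30: moves to 29(W), 23(W); every one is W ⇒ L
n=31: can move to 30, which is L ⇒ W
n=32: moves to 31(W), 25(W); every one is W ⇒ L
n=33: can move to 32, which is L ⇒ W
n=34: moves to 33(W), 27(W); every one is W ⇒ L
n=35: can move to 34, which is L ⇒ W
n=36: moves to 35(W), 29(W); every one is W ⇒ L
n=37: can move to 36, which is L ⇒ W
n=38: moves to 37(W), 31(W); every one is W ⇒ L
n=39: can move to 38, which is L ⇒ W
n=40: moves to 39(W), 33(W); every one is W ⇒ L
L entries with 1 ≤ n ≤ 40 (n=0 is outside the asked range and is not counted): n = 2, 4, 6, 8, 10, 12, 14, 16, 18, 20, 22, 24, 26, 28, 30, 32, 34, 36, 38, 40; that makes 20.

20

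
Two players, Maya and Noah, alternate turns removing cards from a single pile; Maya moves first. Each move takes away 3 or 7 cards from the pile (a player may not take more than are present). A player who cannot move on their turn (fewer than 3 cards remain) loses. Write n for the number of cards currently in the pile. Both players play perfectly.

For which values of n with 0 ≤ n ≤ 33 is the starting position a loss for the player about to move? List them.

Positions with no move are L. A position that does have a move is losing for the player to move precisely when every available move leads to a winning position for the opponent. Fill in the labels:
n=0: no move → L
n=1: no move → L
n=2: no move → L
n=3: can move to 0, which is L ⇒ W
n=4: can move to 1, which is L ⇒ W
n=5: can move to 2, which is L ⇒ W
n=6: the only move is to 3(W), a W ⇒ L
n=7: can move to 0, which is L ⇒ W
n=8: can move to 1, which is L ⇒ W
n=9: can move to 6, which is L ⇒ W
n=10: moves to 7(W), 3(W); every one is W ⇒ L
n=11: moves to 8(W), 4(W); every one is W ⇒ L
n=12: moves to 9(W), 5(W); every one is W ⇒ L
n=13: can move to 10, which is L ⇒ W
n=14: can move to 11, which is L ⇒ W
n=15: can move to 12, which is L ⇒ W
n=16: moves to 13(W), 9(W); every one is W ⇒ L
n=17: can move to 10, which is L ⇒ W
n=18: can move to 11, which is L ⇒ W
n=19: can move to 16, which is L ⇒ W
n=20: moves to 17(W), 13(W); every one is W ⇒ L
n=21: moves to 18(W), 14(W); every one is W ⇒ L
n=22: moves to 19(W), 15(W); every one is W ⇒ L
n=23: can move to 20, which is L ⇒ W
n=24: can move to 21, which is L ⇒ W
n=25: can move to 22, which is L ⇒ W
n=26: moves to 23(W), 19(W); every one is W ⇒ L
n=27: can move to 20, which is L ⇒ W
n=28: can move to 21, which is L ⇒ W
n=29: can move to 26, which is L ⇒ W
n=30: moves to 27(W), 23(W); every one is W ⇒ L
n=31: moves to 28(W), 24(W); every one is W ⇒ L
n=32: moves to 29(W), 25(W); every one is W ⇒ L
n=33: can move to 30, which is L ⇒ W
Reading off the rows marked L gives the requested list; there are 15 such values of n.

0, 1, 2, 6, 10, 11, 12, 16, 20, 21, 22, 26, 30, 31, 32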